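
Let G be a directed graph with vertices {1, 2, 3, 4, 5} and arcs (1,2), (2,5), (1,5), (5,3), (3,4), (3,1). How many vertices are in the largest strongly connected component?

{1, 2, 3, 5} are all mutually reachable — one SCC of size 4.
{4} is an SCC by itself.
The largest has 4 vertices.

4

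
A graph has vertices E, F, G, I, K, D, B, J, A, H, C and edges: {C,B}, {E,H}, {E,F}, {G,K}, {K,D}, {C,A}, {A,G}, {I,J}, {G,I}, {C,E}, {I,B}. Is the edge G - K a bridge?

Yes

Removing G - K leaves no path between G and K: the component count goes from 1 to 2. So it is a bridge.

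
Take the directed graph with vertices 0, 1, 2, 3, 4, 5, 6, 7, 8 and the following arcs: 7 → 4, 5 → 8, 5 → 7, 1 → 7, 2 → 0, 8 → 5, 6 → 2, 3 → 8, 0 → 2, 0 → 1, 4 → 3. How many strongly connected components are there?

{3, 4, 5, 7, 8} are all mutually reachable — one SCC of size 5.
{0, 2} are all mutually reachable — one SCC of size 2.
{1} is an SCC by itself.
{6} is an SCC by itself.
That gives 4 strongly connected components.

4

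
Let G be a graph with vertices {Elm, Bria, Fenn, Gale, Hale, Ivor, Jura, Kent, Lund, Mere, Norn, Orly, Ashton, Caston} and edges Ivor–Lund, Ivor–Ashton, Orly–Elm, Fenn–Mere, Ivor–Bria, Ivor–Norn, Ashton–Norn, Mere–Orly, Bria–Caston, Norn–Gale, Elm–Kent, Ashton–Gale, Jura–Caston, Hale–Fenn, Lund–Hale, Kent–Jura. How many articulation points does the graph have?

1

Removing Ivor increases the component count from 1 to 2, so Ivor is a cut vertex.
By contrast removing Elm leaves 1 component; it is not a cut vertex. No other vertex is a cut vertex either.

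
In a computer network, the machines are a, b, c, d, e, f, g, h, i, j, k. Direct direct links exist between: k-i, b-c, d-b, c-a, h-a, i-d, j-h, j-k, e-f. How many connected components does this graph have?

3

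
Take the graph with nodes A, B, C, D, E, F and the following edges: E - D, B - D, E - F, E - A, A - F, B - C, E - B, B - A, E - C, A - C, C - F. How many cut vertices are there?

Removing B, for instance, still leaves 1 component. No single vertex removal increases the component count — the graph has no articulation points.

0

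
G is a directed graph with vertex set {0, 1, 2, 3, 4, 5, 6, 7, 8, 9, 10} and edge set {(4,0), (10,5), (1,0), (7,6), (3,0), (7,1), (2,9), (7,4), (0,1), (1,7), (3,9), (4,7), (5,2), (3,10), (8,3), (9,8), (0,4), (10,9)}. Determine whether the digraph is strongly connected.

No

There is no directed path from 4 to 5, so the graph is not strongly connected.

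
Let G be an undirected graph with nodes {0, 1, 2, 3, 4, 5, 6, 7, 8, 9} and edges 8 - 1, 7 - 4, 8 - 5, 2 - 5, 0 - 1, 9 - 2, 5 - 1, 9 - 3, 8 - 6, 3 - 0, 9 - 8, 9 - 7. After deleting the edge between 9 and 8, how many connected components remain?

1

9 and 8 are still connected via 9-2-5-8, so the component count stays at 1.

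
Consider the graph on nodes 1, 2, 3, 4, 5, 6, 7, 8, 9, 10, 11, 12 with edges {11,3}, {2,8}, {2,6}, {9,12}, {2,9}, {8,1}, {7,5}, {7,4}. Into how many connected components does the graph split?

4

10 is isolated — a component by itself.
Starting from 3 we can reach 3, 11. That is one component of size 2.
Starting from 4 we can reach 4, 5, 7. That is one component of size 3.
Starting from 1 we can reach 1, 2, 6, 8, 9, 12. That is one component of size 6.
Total: 4 components.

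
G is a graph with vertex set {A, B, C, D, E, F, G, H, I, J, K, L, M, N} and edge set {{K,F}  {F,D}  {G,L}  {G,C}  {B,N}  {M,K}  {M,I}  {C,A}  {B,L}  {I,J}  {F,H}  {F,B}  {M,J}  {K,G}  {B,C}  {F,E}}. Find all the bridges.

The edges on the cycle K-F-B-L-G-K are not bridges since each lies on that cycle.
But removing F-D disconnects F from D; removing F-E disconnects F from E; removing N-B disconnects N from B; removing K-M disconnects K from M — these are bridges.
In total 6 edges are bridges.

A-C, B-N, D-F, E-F, F-H, K-M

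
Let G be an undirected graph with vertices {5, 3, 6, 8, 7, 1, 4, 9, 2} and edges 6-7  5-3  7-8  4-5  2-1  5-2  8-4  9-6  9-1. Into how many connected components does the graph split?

1

Starting from 1 we can reach 1, 2, 3, 4, 5, 6, 7, 8, 9. That is one component of size 9.
Total: 1 component.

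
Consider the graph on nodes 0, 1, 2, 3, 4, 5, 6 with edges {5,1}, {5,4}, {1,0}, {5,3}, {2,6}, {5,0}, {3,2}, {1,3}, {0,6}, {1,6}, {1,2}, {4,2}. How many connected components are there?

1

Starting from 0 we can reach 0, 1, 2, 3, 4, 5, 6. That is one component of size 7.
Total: 1 component.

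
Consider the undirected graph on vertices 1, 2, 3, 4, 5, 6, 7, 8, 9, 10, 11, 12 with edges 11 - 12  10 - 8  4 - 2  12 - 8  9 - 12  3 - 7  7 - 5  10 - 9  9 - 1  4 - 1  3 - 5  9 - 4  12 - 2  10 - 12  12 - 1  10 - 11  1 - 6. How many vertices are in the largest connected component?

Starting from 3 we can reach 3, 5, 7. That is one component of size 3.
Starting from 1 we can reach 1, 2, 4, 6, 8, 9, 10, 11, 12. That is one component of size 9.
The largest has 9 vertices.

9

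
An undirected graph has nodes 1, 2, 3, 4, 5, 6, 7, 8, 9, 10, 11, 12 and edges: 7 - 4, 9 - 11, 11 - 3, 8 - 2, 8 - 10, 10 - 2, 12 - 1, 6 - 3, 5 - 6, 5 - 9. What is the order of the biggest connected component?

5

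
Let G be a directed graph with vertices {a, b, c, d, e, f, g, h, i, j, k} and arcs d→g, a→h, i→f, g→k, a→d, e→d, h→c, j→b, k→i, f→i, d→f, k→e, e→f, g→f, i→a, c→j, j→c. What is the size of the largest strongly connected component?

{a, d, e, f, g, i, k} are all mutually reachable — one SCC of size 7.
{c, j} are all mutually reachable — one SCC of size 2.
{b} is an SCC by itself.
{h} is an SCC by itself.
The largest has 7 vertices.

7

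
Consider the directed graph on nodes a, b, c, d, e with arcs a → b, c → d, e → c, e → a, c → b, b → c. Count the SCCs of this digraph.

4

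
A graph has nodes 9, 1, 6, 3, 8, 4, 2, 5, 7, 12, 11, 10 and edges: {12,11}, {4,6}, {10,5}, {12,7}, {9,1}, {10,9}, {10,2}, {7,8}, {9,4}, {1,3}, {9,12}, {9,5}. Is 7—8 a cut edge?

Removing 7—8 leaves no path between 7 and 8: the component count goes from 1 to 2. So it is a bridge.

Yes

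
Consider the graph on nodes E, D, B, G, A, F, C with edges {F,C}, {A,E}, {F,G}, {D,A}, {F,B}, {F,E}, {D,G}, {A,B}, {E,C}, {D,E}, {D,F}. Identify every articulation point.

none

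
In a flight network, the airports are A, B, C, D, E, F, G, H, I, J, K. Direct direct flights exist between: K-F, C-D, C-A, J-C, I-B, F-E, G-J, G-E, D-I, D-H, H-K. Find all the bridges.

The edges on the cycle G-J-C-D-H-K-F-E-G are not bridges since each lies on that cycle.
But removing I-D disconnects I from D; removing A-C disconnects A from C; removing I-B disconnects I from B — these are bridges.

A-C, B-I, D-I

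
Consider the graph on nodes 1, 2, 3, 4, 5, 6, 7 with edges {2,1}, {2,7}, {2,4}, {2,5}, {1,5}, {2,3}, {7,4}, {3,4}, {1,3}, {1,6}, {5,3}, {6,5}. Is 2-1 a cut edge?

No

After removing 2-1, the path 2-3-1 still connects them, so the edge is not a bridge.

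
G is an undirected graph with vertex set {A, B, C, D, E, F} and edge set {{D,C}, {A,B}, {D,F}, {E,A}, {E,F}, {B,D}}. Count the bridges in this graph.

1

The edges on the cycle E-A-B-D-F-E are not bridges since each lies on that cycle.
But removing D - C disconnects D from C — this is a bridge.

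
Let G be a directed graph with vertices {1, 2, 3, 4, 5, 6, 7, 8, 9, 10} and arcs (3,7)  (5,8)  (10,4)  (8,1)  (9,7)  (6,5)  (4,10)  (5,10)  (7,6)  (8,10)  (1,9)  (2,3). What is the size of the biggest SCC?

{1, 5, 6, 7, 8, 9} are all mutually reachable — one SCC of size 6.
{4, 10} are all mutually reachable — one SCC of size 2.
{2} is an SCC by itself.
{3} is an SCC by itself.
The largest has 6 vertices.

6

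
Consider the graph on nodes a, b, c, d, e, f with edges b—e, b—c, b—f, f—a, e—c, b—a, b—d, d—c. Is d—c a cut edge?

No

After removing d—c, the path d-b-c still connects them, so the edge is not a bridge.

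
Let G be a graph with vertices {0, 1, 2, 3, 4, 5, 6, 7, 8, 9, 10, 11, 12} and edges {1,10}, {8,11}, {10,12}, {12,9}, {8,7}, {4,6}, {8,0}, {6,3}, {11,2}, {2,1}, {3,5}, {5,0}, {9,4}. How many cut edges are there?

1

The edges on the cycle 8-11-2-1-10-12-9-4-6-3-5-0-8 are not bridges since each lies on that cycle.
But removing 8 - 7 disconnects 8 from 7 — this is a bridge.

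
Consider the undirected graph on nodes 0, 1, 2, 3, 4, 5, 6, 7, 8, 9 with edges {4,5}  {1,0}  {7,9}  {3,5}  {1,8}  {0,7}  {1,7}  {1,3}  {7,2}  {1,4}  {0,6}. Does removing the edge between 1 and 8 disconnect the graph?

Yes

Removing 1–8 leaves no path between 1 and 8: the component count goes from 1 to 2. So it is a bridge.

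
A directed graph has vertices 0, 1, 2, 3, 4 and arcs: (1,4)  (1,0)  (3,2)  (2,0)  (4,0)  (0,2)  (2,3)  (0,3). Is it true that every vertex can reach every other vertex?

No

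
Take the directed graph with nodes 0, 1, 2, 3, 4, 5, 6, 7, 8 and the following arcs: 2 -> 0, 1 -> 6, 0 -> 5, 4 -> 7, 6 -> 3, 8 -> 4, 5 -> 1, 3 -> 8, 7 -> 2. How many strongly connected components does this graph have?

1

{0, 1, 2, 3, 4, 5, 6, 7, 8} are all mutually reachable — one SCC of size 9.
That gives 1 strongly connected component.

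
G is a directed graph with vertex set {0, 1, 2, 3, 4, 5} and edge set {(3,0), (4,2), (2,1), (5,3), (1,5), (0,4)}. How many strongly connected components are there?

1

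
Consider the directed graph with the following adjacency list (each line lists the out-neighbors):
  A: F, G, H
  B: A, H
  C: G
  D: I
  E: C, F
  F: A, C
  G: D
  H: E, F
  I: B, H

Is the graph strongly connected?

From B we can reach every vertex (A, B, C, D, E, F, G, H, I), and every vertex can reach B (A, B, C, D, E, F, G, H, I). So the whole graph is one strongly connected component.

Yes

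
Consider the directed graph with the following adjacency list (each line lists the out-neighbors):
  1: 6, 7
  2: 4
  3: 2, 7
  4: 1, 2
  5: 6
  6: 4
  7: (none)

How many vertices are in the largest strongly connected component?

{1, 2, 4, 6} are all mutually reachable — one SCC of size 4.
{3} is an SCC by itself.
{7} is an SCC by itself.
{5} is an SCC by itself.
The largest has 4 vertices.

4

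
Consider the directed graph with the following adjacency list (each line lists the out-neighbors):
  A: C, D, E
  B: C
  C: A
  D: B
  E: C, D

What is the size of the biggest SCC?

5

{A, B, C, D, E} are all mutually reachable — one SCC of size 5.
The largest has 5 vertices.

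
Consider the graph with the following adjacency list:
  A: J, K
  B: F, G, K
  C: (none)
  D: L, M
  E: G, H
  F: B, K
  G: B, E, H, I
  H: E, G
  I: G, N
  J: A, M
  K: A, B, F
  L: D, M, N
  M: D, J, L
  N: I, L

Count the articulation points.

Removing G increases the component count from 2 to 3, so G is a cut vertex.
By contrast removing L leaves 2 components; it is not a cut vertex. No other vertex is a cut vertex either.

1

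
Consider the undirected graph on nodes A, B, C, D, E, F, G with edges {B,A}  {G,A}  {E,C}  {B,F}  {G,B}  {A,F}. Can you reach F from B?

Yes

From B we can reach A, B, F, G, which includes F.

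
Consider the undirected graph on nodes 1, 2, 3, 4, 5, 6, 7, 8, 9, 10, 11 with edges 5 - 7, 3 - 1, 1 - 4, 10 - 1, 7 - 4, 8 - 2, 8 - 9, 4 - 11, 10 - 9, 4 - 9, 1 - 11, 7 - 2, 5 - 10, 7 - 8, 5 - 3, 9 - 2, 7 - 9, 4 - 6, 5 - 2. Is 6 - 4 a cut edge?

Removing 6 - 4 leaves no path between 6 and 4: the component count goes from 1 to 2. So it is a bridge.

Yes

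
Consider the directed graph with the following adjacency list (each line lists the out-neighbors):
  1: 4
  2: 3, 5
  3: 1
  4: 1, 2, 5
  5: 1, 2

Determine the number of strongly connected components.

{1, 2, 3, 4, 5} are all mutually reachable — one SCC of size 5.
That gives 1 strongly connected component.

1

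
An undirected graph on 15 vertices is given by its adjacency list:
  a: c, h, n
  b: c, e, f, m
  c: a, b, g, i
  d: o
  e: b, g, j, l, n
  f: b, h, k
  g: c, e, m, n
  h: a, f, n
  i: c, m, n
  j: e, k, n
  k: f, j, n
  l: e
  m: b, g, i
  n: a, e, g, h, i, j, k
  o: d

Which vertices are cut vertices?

Removing e increases the component count from 2 to 3, so e is a cut vertex.
By contrast removing h leaves 2 components; it is not a cut vertex. No other vertex is a cut vertex either.

e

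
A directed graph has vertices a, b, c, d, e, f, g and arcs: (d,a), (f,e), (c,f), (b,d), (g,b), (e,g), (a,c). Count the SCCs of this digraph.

1

{a, b, c, d, e, f, g} are all mutually reachable — one SCC of size 7.
That gives 1 strongly connected component.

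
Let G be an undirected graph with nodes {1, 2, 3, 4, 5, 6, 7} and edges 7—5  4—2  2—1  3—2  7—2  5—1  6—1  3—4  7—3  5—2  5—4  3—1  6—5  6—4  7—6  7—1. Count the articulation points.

0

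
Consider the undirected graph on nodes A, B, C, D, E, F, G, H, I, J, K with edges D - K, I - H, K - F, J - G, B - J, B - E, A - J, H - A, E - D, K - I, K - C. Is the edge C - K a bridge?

Yes

Removing C - K leaves no path between C and K: the component count goes from 1 to 2. So it is a bridge.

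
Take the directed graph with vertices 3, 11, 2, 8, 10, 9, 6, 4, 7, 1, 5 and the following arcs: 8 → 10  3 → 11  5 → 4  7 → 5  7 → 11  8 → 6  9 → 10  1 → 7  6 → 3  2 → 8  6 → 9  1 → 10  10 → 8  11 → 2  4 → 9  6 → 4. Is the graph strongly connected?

There is no directed path from 11 to 5, so the graph is not strongly connected.

No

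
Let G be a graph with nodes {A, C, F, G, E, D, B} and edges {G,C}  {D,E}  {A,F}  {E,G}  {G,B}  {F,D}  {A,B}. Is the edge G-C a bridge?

Yes

Removing G-C leaves no path between G and C: the component count goes from 1 to 2. So it is a bridge.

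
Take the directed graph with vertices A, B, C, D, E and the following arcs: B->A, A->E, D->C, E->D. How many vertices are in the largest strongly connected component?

{B} is an SCC by itself.
{A} is an SCC by itself.
{C} is an SCC by itself.
{E} is an SCC by itself.
{D} is an SCC by itself.
The largest has 1 vertex.

1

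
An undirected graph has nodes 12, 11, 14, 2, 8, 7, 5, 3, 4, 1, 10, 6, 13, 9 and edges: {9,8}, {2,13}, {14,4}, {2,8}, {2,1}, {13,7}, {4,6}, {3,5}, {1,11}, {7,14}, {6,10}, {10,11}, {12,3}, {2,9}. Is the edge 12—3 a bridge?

Yes

Removing 12—3 leaves no path between 12 and 3: the component count goes from 2 to 3. So it is a bridge.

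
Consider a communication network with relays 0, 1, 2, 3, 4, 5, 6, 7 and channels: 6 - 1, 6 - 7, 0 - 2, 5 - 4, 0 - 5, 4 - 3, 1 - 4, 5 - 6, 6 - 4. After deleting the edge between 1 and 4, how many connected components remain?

1

1 and 4 are still connected via 1-6-4, so the component count stays at 1.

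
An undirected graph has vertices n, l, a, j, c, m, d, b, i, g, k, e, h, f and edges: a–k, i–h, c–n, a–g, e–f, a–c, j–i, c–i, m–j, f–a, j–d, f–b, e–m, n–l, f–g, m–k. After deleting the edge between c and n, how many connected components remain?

Before removal there is 1 component.
c–n is a bridge — removing it separates c's side from n's side.
After removal: 2 components.

2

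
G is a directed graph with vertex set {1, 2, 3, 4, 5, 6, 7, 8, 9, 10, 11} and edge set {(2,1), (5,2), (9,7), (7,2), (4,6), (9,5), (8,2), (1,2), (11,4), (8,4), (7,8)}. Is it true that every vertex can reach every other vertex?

No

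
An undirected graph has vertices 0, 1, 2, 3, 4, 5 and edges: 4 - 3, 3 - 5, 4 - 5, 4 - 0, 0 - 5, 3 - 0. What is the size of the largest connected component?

4

1 is isolated — a component by itself.
2 is isolated — a component by itself.
Starting from 0 we can reach 0, 3, 4, 5. That is one component of size 4.
The largest has 4 vertices.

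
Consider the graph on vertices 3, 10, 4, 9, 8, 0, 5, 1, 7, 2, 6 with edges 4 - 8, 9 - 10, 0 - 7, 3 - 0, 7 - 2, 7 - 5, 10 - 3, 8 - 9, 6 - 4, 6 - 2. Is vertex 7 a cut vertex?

Yes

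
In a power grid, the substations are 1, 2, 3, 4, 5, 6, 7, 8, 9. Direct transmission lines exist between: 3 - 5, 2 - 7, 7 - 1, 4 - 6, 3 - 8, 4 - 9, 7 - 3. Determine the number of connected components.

2

Starting from 4 we can reach 4, 6, 9. That is one component of size 3.
Starting from 1 we can reach 1, 2, 3, 5, 7, 8. That is one component of size 6.
Total: 2 components.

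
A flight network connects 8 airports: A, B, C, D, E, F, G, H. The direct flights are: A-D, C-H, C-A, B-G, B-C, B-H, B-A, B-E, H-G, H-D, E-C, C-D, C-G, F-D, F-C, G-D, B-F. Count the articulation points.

0

Removing B, for instance, still leaves 1 component. No single vertex removal increases the component count — the graph has no articulation points.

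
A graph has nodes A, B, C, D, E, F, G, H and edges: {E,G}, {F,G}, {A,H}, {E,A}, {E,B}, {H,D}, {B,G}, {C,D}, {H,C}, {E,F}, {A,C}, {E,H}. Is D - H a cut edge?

No

After removing D - H, the path D-C-H still connects them, so the edge is not a bridge.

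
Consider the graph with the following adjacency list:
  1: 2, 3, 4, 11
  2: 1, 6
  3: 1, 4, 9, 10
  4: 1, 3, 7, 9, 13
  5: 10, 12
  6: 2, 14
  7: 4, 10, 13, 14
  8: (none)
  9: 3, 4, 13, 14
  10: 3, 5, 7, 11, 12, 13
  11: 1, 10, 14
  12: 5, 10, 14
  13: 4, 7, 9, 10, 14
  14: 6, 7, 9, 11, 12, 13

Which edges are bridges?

The edges on the cycle 14-7-10-11-14 are not bridges since each lies on that cycle.
Every edge lies on some cycle, so there are no bridges.

none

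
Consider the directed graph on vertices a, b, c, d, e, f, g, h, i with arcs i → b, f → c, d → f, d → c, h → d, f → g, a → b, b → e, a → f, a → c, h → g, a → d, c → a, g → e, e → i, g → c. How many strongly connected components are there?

{a, c, d, f, g} are all mutually reachable — one SCC of size 5.
{b, e, i} are all mutually reachable — one SCC of size 3.
{h} is an SCC by itself.
That gives 3 strongly connected components.

3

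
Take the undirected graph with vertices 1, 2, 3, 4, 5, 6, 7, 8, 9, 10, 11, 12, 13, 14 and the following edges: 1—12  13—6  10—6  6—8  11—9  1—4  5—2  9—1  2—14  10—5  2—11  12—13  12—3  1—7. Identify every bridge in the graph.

The edges on the cycle 10-5-2-11-9-1-12-13-6-10 are not bridges since each lies on that cycle.
But removing 6—8 disconnects 6 from 8; removing 4—1 disconnects 4 from 1; removing 3—12 disconnects 3 from 12; removing 7—1 disconnects 7 from 1 — these are bridges.
In total 5 edges are bridges.

1-4, 1-7, 12-3, 14-2, 6-8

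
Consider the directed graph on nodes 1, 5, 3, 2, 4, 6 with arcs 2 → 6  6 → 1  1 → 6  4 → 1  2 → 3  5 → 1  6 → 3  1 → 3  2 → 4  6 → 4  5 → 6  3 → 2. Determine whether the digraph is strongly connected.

There is no directed path from 3 to 5, so the graph is not strongly connected.

No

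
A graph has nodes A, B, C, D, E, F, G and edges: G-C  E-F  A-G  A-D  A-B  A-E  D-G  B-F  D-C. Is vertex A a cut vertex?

Yes

Deleting A raises the number of components from 1 to 2, so A is a cut vertex.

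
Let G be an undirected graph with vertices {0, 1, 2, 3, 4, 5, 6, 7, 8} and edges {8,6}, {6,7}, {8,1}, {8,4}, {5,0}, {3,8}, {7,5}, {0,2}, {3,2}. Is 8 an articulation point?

Deleting 8 raises the number of components from 1 to 3, so 8 is a cut vertex.

Yes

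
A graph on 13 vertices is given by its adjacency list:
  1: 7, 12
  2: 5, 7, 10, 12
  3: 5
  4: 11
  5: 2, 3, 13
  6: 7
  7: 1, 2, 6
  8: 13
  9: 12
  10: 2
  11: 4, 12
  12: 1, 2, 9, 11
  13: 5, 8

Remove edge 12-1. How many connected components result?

12 and 1 are still connected via 12-2-7-1, so the component count stays at 1.

1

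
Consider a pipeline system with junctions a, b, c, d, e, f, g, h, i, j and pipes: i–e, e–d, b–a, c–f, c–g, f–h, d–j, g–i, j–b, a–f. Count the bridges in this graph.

The edges on the cycle c-g-i-e-d-j-b-a-f-c are not bridges since each lies on that cycle.
But removing f–h disconnects f from h — this is a bridge.

1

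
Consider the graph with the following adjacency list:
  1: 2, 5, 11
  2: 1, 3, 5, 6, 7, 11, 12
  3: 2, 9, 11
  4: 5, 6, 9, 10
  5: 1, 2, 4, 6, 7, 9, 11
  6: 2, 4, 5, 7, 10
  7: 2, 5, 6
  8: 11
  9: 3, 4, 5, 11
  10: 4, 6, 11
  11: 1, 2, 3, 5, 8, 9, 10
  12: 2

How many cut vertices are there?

2

Removing 2 increases the component count from 1 to 2, so 2 is a cut vertex.
Removing 11 increases the component count from 1 to 2, so 11 is a cut vertex.
By contrast removing 7 leaves 1 component; it is not a cut vertex. No other vertex is a cut vertex either.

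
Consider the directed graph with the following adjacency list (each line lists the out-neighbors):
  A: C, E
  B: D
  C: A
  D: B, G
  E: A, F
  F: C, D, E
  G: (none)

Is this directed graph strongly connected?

No

There is no directed path from B to F, so the graph is not strongly connected.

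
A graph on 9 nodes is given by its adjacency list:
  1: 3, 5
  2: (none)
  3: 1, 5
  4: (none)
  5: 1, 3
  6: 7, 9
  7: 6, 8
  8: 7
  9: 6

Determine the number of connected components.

4 is isolated — a component by itself.
2 is isolated — a component by itself.
Starting from 1 we can reach 1, 3, 5. That is one component of size 3.
Starting from 6 we can reach 6, 7, 8, 9. That is one component of size 4.
Total: 4 components.

4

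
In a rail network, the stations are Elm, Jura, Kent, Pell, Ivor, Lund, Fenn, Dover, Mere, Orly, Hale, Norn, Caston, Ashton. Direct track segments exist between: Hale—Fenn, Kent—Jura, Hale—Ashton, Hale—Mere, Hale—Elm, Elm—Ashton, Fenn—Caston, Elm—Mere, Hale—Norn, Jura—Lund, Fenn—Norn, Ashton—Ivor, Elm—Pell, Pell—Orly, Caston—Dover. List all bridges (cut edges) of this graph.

Ashton-Ivor, Caston-Dover, Caston-Fenn, Elm-Pell, Jura-Kent, Jura-Lund, Orly-Pell

The edges on the cycle Hale-Fenn-Norn-Hale are not bridges since each lies on that cycle.
But removing Kent—Jura disconnects Kent from Jura; removing Elm—Pell disconnects Elm from Pell; removing Ashton—Ivor disconnects Ashton from Ivor; removing Caston—Fenn disconnects Caston from Fenn — these are bridges.
In total 7 edges are bridges.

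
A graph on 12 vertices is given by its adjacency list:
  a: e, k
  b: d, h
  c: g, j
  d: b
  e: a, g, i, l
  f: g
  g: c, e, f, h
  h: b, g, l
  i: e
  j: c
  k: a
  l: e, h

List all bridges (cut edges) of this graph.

a-e, a-k, b-d, b-h, c-g, c-j, e-i, f-g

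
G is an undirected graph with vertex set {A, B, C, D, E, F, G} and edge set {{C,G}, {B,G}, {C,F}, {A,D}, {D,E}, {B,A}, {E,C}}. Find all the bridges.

C-F

The edges on the cycle B-A-D-E-C-G-B are not bridges since each lies on that cycle.
But removing C—F disconnects C from F — this is a bridge.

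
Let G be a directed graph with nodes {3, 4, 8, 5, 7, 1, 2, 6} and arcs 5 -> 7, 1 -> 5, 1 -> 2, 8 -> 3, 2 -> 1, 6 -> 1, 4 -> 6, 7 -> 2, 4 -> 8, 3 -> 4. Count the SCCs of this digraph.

3

{1, 2, 5, 7} are all mutually reachable — one SCC of size 4.
{3, 4, 8} are all mutually reachable — one SCC of size 3.
{6} is an SCC by itself.
That gives 3 strongly connected components.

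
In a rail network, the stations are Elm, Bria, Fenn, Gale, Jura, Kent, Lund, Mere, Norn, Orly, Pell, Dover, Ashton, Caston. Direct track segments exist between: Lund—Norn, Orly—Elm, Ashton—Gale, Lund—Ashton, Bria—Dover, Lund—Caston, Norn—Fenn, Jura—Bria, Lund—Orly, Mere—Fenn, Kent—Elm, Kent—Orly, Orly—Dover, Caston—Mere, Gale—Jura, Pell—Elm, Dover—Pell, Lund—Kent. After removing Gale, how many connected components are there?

With Gale gone, the remaining components are: {Elm, Bria, Fenn, Jura, Kent, Lund, Mere, Norn, Orly, Pell, Dover, Ashton, Caston}.
That is 1 component.

1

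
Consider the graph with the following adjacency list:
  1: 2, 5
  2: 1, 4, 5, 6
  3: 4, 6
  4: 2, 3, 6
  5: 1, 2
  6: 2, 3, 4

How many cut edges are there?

0

The edges on the cycle 2-1-5-2 are not bridges since each lies on that cycle.
Every edge lies on some cycle, so there are no bridges.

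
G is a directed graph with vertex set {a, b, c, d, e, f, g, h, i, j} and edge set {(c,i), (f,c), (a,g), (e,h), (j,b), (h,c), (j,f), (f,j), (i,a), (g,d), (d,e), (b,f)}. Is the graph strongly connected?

No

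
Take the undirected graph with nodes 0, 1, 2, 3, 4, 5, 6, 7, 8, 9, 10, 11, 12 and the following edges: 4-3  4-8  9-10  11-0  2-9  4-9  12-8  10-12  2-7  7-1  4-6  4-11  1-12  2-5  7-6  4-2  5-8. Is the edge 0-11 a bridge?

Yes

Removing 0-11 leaves no path between 0 and 11: the component count goes from 1 to 2. So it is a bridge.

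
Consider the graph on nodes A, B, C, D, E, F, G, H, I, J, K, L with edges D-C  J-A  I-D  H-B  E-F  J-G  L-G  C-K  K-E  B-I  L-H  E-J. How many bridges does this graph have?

The edges on the cycle L-H-B-I-D-C-K-E-J-G-L are not bridges since each lies on that cycle.
But removing J-A disconnects J from A; removing F-E disconnects F from E — these are bridges.
That makes 2 bridges.

2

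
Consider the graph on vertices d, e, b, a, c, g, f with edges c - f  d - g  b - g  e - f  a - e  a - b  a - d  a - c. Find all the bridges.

none

The edges on the cycle a-e-f-c-a are not bridges since each lies on that cycle.
Every edge lies on some cycle, so there are no bridges.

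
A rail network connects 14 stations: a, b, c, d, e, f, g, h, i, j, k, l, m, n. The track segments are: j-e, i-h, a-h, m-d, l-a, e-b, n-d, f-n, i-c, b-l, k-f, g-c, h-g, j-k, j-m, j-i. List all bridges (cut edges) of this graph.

The edges on the cycle j-k-f-n-d-m-j are not bridges since each lies on that cycle.
Every edge lies on some cycle, so there are no bridges.

none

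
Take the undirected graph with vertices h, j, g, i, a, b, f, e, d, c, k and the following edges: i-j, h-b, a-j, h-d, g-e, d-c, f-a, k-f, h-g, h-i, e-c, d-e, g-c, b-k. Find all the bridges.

The edges on the cycle h-b-k-f-a-j-i-h are not bridges since each lies on that cycle.
Every edge lies on some cycle, so there are no bridges.

none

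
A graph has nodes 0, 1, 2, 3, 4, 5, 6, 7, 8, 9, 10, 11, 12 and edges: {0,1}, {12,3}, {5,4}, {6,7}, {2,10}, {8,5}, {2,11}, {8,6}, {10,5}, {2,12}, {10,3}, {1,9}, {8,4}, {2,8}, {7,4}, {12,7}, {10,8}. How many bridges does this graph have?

3

The edges on the cycle 2-12-3-10-2 are not bridges since each lies on that cycle.
But removing 0—1 disconnects 0 from 1; removing 2—11 disconnects 2 from 11; removing 1—9 disconnects 1 from 9 — these are bridges.
That makes 3 bridges.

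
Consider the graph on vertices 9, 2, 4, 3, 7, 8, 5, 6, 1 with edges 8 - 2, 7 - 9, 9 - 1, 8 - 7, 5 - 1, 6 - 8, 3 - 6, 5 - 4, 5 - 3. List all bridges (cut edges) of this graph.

The edges on the cycle 5-3-6-8-7-9-1-5 are not bridges since each lies on that cycle.
But removing 8 - 2 disconnects 8 from 2; removing 5 - 4 disconnects 5 from 4 — these are bridges.

2-8, 4-5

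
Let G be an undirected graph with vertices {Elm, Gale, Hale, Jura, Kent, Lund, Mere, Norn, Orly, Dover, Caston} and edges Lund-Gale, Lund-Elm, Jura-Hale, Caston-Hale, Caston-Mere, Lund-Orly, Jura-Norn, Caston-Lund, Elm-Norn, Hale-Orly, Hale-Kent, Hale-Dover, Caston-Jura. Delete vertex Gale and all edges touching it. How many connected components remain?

With Gale gone, the remaining components are: {Elm, Hale, Jura, Kent, Lund, Mere, Norn, Orly, Dover, Caston}.
That is 1 component.

1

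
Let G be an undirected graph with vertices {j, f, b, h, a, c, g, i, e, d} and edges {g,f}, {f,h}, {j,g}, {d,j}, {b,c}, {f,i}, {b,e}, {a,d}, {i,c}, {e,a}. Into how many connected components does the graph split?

Starting from a we can reach a, b, c, d, e, f, g, h, i, j. That is one component of size 10.
Total: 1 component.

1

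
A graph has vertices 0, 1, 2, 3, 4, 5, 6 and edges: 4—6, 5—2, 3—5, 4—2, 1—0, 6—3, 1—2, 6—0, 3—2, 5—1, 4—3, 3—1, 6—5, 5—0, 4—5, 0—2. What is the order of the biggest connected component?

7

Starting from 0 we can reach 0, 1, 2, 3, 4, 5, 6. That is one component of size 7.
The largest has 7 vertices.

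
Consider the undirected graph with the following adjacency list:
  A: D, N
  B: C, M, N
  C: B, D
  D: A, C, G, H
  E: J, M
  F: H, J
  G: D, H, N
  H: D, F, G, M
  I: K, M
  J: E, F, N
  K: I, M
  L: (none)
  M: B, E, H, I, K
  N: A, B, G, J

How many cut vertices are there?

Removing M increases the component count from 2 to 3, so M is a cut vertex.
By contrast removing E leaves 2 components; it is not a cut vertex. No other vertex is a cut vertex either.

1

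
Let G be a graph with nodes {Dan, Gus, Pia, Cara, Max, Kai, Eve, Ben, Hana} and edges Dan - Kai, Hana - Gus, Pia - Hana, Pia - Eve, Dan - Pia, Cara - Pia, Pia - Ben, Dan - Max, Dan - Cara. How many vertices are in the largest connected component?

9

Starting from Ben we can reach Ben, Dan, Eve, Gus, Kai, Max, Pia, Cara, Hana. That is one component of size 9.
The largest has 9 vertices.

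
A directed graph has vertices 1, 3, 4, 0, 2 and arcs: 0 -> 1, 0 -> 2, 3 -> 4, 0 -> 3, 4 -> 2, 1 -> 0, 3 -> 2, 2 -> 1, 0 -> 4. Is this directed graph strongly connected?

Yes

From 3 we can reach every vertex (0, 1, 2, 3, 4), and every vertex can reach 3 (0, 1, 2, 3, 4). So the whole graph is one strongly connected component.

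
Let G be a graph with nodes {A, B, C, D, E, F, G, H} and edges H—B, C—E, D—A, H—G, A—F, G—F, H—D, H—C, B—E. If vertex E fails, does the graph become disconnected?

No

Deleting E leaves 1 component (was 1) (its neighbors B, C remain connected to each other), so E is not a cut vertex.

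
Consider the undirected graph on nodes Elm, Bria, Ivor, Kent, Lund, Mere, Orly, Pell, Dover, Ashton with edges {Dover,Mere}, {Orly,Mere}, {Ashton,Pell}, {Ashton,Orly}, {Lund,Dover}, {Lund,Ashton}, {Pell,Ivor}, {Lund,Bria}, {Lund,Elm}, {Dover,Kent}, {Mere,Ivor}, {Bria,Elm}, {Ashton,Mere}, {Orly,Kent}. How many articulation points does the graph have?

1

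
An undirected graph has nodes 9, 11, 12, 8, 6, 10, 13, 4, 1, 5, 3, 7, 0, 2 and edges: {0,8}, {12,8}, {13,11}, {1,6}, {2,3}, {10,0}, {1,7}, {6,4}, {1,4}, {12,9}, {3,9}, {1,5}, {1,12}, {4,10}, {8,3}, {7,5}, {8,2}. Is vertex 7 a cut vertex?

No

Deleting 7 leaves 2 components (was 2), so 7 is not a cut vertex.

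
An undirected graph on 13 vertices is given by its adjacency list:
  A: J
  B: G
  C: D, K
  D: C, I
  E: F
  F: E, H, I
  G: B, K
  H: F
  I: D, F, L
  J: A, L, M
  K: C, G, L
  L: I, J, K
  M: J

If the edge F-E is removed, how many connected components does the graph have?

2

Before removal there is 1 component.
F-E is a bridge — removing it separates F's side from E's side.
After removal: 2 components.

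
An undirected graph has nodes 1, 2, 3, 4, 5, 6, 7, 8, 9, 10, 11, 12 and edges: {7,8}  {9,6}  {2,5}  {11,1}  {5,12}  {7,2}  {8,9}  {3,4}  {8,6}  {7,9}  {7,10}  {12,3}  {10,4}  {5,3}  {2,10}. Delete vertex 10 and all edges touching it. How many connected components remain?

2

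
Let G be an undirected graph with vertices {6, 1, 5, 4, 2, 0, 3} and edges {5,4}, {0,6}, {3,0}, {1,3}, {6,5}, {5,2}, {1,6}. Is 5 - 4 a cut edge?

Removing 5 - 4 leaves no path between 5 and 4: the component count goes from 1 to 2. So it is a bridge.

Yes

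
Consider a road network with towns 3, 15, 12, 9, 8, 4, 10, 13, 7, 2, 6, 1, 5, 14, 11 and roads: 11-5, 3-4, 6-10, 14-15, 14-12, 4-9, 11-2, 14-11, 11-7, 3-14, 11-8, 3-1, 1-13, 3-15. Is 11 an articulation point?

Deleting 11 raises the number of components from 2 to 6, so 11 is a cut vertex.

Yes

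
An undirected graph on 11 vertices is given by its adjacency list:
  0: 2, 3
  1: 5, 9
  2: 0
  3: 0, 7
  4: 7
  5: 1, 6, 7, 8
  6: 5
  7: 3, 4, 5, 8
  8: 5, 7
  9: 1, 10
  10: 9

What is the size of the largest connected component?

11

Starting from 0 we can reach 0, 1, 2, 3, 4, 5, 6, 7, 8, 9, 10. That is one component of size 11.
The largest has 11 vertices.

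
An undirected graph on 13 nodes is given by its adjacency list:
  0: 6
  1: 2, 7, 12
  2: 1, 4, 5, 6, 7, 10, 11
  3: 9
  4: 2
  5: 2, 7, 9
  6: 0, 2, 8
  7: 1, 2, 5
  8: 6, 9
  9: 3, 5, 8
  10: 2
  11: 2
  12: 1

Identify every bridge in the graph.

0-6, 1-12, 10-2, 11-2, 2-4, 3-9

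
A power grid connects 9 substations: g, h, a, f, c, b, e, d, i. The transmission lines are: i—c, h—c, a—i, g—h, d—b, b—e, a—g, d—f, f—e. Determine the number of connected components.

2

Starting from b we can reach b, d, e, f. That is one component of size 4.
Starting from a we can reach a, c, g, h, i. That is one component of size 5.
Total: 2 components.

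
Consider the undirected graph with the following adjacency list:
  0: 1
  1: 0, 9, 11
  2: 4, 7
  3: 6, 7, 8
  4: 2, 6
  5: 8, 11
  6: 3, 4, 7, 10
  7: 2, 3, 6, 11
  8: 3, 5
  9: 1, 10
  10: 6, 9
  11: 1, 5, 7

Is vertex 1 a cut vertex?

Deleting 1 raises the number of components from 1 to 2, so 1 is a cut vertex.

Yes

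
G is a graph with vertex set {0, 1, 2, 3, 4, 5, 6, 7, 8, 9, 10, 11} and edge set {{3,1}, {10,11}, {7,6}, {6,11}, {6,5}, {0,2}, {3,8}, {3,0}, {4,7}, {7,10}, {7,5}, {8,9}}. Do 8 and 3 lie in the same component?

From 8 we can reach 0, 1, 2, 3, 8, 9, which includes 3.

Yes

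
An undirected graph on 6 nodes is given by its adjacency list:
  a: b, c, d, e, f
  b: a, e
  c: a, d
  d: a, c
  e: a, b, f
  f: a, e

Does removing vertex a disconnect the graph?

Yes

Deleting a raises the number of components from 1 to 2, so a is a cut vertex.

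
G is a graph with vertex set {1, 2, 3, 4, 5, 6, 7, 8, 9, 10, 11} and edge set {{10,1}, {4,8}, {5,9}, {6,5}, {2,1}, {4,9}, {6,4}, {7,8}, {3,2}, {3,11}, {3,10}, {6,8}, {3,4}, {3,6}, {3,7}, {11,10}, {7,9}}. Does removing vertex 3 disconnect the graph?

Yes

Deleting 3 raises the number of components from 1 to 2, so 3 is a cut vertex.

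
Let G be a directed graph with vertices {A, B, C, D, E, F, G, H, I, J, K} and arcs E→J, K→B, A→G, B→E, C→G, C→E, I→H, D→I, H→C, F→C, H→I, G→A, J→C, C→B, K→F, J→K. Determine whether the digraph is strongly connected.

There is no directed path from G to H, so the graph is not strongly connected.

No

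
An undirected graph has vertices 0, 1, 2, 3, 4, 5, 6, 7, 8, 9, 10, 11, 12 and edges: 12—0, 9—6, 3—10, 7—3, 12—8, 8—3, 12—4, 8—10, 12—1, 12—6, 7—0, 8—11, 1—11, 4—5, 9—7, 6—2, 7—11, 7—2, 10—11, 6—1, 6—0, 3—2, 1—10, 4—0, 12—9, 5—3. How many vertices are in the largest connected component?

13

Starting from 0 we can reach 0, 1, 2, 3, 4, 5, 6, 7, 8, 9, 10, 11, 12. That is one component of size 13.
The largest has 13 vertices.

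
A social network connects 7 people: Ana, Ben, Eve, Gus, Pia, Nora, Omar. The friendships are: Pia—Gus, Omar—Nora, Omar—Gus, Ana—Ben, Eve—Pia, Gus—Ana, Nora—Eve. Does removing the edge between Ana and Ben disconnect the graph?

Yes

Removing Ana—Ben leaves no path between Ana and Ben: the component count goes from 1 to 2. So it is a bridge.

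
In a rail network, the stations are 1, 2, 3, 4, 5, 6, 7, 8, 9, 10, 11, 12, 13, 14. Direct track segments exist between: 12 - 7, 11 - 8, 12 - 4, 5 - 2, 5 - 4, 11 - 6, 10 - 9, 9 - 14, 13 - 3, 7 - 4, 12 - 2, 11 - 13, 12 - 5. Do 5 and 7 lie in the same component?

Yes

From 5 we can reach 2, 4, 5, 7, 12, which includes 7.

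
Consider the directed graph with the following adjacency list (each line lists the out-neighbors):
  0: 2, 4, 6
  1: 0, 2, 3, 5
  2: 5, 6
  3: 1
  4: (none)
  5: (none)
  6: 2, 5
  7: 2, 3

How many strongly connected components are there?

{2, 6} are all mutually reachable — one SCC of size 2.
{1, 3} are all mutually reachable — one SCC of size 2.
{5} is an SCC by itself.
{4} is an SCC by itself.
{7} is an SCC by itself.
(and 1 more singleton SCC)
That gives 6 strongly connected components.

6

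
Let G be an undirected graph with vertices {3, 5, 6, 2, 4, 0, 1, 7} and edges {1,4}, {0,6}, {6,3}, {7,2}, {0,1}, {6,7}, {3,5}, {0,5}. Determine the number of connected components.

Starting from 0 we can reach 0, 1, 2, 3, 4, 5, 6, 7. That is one component of size 8.
Total: 1 component.

1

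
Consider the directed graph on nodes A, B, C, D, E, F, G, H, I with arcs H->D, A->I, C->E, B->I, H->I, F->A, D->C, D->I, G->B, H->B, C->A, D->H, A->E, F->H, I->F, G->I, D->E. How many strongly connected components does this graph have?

{A, B, C, D, F, H, I} are all mutually reachable — one SCC of size 7.
{E} is an SCC by itself.
{G} is an SCC by itself.
That gives 3 strongly connected components.

3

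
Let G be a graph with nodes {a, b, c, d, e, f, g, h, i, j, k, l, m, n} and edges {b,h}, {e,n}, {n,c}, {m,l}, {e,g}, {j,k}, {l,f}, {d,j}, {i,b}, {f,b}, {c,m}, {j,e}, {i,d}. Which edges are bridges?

The edges on the cycle i-d-j-e-n-c-m-l-f-b-i are not bridges since each lies on that cycle.
But removing b-h disconnects b from h; removing e-g disconnects e from g; removing j-k disconnects j from k — these are bridges.

b-h, e-g, j-k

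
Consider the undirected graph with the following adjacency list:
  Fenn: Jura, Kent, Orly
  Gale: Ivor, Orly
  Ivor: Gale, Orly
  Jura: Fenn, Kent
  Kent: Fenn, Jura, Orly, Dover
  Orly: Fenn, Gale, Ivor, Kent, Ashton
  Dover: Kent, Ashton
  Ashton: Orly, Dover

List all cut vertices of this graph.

Orly

Removing Orly increases the component count from 1 to 2, so Orly is a cut vertex.
By contrast removing Fenn leaves 1 component; it is not a cut vertex. No other vertex is a cut vertex either.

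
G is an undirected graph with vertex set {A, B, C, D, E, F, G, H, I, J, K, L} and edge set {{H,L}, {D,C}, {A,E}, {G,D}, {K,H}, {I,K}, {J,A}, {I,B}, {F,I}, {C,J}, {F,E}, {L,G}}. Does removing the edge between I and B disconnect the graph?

Yes

Removing I - B leaves no path between I and B: the component count goes from 1 to 2. So it is a bridge.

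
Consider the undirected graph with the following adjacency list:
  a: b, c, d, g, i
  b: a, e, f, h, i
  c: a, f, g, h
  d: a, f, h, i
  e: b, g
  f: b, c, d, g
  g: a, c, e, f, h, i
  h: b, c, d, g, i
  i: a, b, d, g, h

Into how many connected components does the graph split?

Starting from a we can reach a, b, c, d, e, f, g, h, i. That is one component of size 9.
Total: 1 component.

1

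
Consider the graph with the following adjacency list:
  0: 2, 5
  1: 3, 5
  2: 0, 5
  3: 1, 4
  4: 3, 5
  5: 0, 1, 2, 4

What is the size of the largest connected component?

6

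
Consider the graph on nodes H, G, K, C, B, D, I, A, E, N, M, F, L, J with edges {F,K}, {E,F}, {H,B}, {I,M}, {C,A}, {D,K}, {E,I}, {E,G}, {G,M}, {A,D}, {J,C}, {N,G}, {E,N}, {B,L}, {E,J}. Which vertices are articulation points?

Removing B increases the component count from 2 to 3, so B is a cut vertex.
Removing E increases the component count from 2 to 3, so E is a cut vertex.
By contrast removing I leaves 2 components; it is not a cut vertex. No other vertex is a cut vertex either.

B, E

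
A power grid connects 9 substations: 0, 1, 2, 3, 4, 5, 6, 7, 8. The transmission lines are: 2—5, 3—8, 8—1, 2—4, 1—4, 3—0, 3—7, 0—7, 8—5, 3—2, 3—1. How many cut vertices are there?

1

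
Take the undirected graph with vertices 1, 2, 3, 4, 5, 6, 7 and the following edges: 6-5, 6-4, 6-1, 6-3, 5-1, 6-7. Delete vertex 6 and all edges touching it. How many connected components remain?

5

With 6 gone, the remaining components are: {2}; {3}; {4}; {7}; {1, 5}.
That is 5 components.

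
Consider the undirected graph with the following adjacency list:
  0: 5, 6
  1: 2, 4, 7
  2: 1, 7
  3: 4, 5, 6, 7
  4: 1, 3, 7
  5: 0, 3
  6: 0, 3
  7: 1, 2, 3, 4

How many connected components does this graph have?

Starting from 0 we can reach 0, 1, 2, 3, 4, 5, 6, 7. That is one component of size 8.
Total: 1 component.

1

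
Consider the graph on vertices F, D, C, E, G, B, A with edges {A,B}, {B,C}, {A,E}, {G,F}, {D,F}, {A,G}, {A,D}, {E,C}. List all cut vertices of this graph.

Removing A increases the component count from 1 to 2, so A is a cut vertex.
By contrast removing B leaves 1 component; it is not a cut vertex. No other vertex is a cut vertex either.

A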